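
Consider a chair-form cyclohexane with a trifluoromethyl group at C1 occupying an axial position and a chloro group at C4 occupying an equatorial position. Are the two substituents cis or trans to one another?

cis

C1 and C4 have opposite parity, so their axial bonds point in opposite directions.
With opposite-parity carbons, two substituents on the same face are one axial and one equatorial; opposite faces give both axial or both equatorial.
Here the groups are axial/equatorial → same face → cis.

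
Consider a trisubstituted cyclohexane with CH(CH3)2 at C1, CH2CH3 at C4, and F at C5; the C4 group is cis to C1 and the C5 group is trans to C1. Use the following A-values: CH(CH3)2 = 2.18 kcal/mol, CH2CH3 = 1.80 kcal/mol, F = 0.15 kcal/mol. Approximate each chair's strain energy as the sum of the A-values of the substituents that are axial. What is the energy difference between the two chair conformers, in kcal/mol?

Chair I (isopropyl axial, ethyl equatorial, fluoro equatorial): E = 2.18 kcal/mol.
Chair II (isopropyl equatorial, ethyl axial, fluoro axial): E = 1.95 kcal/mol.
ΔE = 2.18 − 1.95 = 0.23 kcal/mol; chair II is more stable.

0.23 kcal/mol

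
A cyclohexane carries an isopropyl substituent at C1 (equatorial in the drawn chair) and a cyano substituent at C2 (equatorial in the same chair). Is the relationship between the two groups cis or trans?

C1 and C2 have opposite parity, so their axial bonds point in opposite directions.
With opposite-parity carbons, two substituents on the same face are one axial and one equatorial; opposite faces give both axial or both equatorial.
Here the groups are equatorial/equatorial → opposite face → trans.

trans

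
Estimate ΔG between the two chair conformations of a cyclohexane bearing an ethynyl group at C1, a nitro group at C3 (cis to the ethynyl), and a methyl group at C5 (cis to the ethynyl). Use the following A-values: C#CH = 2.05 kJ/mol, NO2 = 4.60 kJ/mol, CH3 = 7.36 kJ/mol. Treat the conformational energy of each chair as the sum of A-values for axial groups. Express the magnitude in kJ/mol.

14.01 kJ/mol

Chair I (ethynyl axial, nitro axial, methyl axial): E = 14.01 kJ/mol.
Chair II (ethynyl equatorial, nitro equatorial, methyl equatorial): E = 0.00 kJ/mol.
ΔE = 14.01 − 0.00 = 14.01 kJ/mol; chair II is more stable.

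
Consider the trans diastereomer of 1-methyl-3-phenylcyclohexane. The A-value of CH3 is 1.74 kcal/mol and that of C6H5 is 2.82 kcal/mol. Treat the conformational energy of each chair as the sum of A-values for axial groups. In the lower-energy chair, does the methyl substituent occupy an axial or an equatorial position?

axial

C1 and C3 have the same parity, so for the trans isomer the two substituents are one axial and one equatorial in each chair.
Chair I (methyl axial, phenyl equatorial): E = 1.74 kcal/mol.
Chair II (methyl equatorial, phenyl axial): E = 2.82 kcal/mol.
Chair I is the more stable (lower-energy) conformer, and in that chair the methyl group is axial.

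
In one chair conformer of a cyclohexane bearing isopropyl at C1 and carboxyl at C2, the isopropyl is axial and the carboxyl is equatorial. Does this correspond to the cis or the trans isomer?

C1 and C2 have opposite parity, so their axial bonds point in opposite directions.
With opposite-parity carbons, two substituents on the same face are one axial and one equatorial; opposite faces give both axial or both equatorial.
Here the groups are axial/equatorial → same face → cis.

cis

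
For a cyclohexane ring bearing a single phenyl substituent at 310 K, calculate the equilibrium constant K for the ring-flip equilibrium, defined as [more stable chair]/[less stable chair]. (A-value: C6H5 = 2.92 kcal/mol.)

K ≈ 114

One chair has the phenyl group axial (E = 2.92 kcal/mol) and the other has it equatorial (E = 0).
ΔG = 2.92 kcal/mol between the two chairs.
K = exp(ΔG/RT) with R = 1.987×10⁻³ kcal mol⁻¹ K⁻¹ and T = 310 K gives K ≈ 114.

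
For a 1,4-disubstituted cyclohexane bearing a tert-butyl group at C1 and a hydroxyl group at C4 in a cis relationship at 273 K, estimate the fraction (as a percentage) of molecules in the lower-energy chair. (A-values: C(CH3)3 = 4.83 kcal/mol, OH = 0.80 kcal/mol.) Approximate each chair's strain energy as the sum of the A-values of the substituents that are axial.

C1 and C4 have opposite parity, so for the cis isomer the two substituents are one axial and one equatorial in each chair.
Chair I (tert-butyl axial, hydroxyl equatorial): E = 4.83 kcal/mol; chair II (tert-butyl equatorial, hydroxyl axial): E = 0.80 kcal/mol.
ΔG = 4.03 kcal/mol between the two chairs.
K = exp(ΔG/RT) with R = 1.987×10⁻³ kcal mol⁻¹ K⁻¹ and T = 273 K gives K ≈ 1.68e+03.
Fraction in the lower-energy chair = K/(K+1) = 99.9%.

99.9%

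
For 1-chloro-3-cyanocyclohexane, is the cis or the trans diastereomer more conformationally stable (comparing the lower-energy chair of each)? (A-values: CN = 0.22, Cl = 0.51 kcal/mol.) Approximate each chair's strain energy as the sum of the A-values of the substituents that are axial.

At 1,3 positions (parity same): cis → (e,e or a,a); trans → (a,e or e,a).
Best chair for cis: E = 0.00 kcal/mol; best chair for trans: E = 0.22 kcal/mol.
The cis isomer is lower by 0.22 kcal/mol.

cis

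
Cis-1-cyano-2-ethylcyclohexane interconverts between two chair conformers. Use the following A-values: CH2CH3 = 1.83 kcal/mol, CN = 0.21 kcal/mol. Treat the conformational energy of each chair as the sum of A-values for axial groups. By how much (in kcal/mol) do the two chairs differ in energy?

C1 and C2 have opposite parity, so for the cis isomer the two substituents are one axial and one equatorial in each chair.
Chair I (ethyl axial, cyano equatorial): E = 1.83 kcal/mol.
Chair II (ethyl equatorial, cyano axial): E = 0.21 kcal/mol.
ΔE = 1.83 − 0.21 = 1.62 kcal/mol; chair II is more stable.

1.62 kcal/mol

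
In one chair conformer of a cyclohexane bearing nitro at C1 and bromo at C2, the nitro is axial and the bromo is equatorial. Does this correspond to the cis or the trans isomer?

C1 and C2 have opposite parity, so their axial bonds point in opposite directions.
With opposite-parity carbons, two substituents on the same face are one axial and one equatorial; opposite faces give both axial or both equatorial.
Here the groups are axial/equatorial → same face → cis.

cis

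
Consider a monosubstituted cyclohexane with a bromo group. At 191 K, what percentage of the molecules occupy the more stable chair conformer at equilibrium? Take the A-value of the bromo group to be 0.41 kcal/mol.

One chair has the bromo group axial (E = 0.41 kcal/mol) and the other has it equatorial (E = 0).
ΔG = 0.41 kcal/mol between the two chairs.
K = exp(ΔG/RT) with R = 1.987×10⁻³ kcal mol⁻¹ K⁻¹ and T = 191 K gives K ≈ 2.95.
Fraction in the lower-energy chair = K/(K+1) = 74.7%.

74.7%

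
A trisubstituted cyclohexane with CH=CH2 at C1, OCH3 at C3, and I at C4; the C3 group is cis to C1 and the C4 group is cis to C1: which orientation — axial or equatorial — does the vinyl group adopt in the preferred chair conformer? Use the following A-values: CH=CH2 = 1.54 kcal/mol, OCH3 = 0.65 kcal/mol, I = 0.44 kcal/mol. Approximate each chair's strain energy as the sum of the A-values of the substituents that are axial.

Chair I (vinyl axial, methoxy axial, iodo equatorial): E = 2.19 kcal/mol.
Chair II (vinyl equatorial, methoxy equatorial, iodo axial): E = 0.44 kcal/mol.
Chair II is the more stable (lower-energy) conformer, and in that chair the vinyl group is equatorial.

equatorial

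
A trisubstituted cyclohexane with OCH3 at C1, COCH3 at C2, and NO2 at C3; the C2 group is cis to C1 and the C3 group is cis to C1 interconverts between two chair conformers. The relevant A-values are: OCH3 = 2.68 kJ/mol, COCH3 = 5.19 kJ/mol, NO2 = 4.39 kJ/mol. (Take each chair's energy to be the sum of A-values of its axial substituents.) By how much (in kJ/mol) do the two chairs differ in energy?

Chair I (methoxy axial, acetyl equatorial, nitro axial): E = 7.07 kJ/mol.
Chair II (methoxy equatorial, acetyl axial, nitro equatorial): E = 5.19 kJ/mol.
ΔE = 7.07 − 5.19 = 1.88 kJ/mol; chair II is more stable.

1.88 kJ/mol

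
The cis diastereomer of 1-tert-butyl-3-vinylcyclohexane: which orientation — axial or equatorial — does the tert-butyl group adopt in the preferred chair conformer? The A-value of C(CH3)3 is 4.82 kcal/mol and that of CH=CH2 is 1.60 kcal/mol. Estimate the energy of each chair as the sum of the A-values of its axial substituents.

equatorial

C1 and C3 have the same parity, so for the cis isomer the two substituents are e,e in one chair and a,a in the other.
Chair I (tert-butyl axial, vinyl axial): E = 6.42 kcal/mol.
Chair II (tert-butyl equatorial, vinyl equatorial): E = 0.00 kcal/mol.
Chair II is the more stable (lower-energy) conformer, and in that chair the tert-butyl group is equatorial.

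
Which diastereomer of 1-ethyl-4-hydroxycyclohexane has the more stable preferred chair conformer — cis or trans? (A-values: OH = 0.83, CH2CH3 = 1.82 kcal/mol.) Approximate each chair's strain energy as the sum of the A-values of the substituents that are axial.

trans

At 1,4 positions (parity opposite): cis → (a,e or e,a); trans → (e,e or a,a).
Best chair for cis: E = 0.83 kcal/mol; best chair for trans: E = 0.00 kcal/mol.
The trans isomer is lower by 0.83 kcal/mol.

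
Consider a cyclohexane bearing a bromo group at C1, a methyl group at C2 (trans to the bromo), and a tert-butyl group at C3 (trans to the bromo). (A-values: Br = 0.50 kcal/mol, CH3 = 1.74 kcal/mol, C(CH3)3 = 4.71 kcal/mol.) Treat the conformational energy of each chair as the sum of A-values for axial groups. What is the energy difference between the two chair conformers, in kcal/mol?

2.47 kcal/mol

Chair I (bromo axial, methyl axial, tert-butyl equatorial): E = 2.24 kcal/mol.
Chair II (bromo equatorial, methyl equatorial, tert-butyl axial): E = 4.71 kcal/mol.
ΔE = 4.71 − 2.24 = 2.47 kcal/mol; chair I is more stable.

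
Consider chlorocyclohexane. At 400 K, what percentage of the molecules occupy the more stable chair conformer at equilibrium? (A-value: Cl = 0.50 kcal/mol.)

65.2%

One chair has the chloro group axial (E = 0.50 kcal/mol) and the other has it equatorial (E = 0).
ΔG = 0.50 kcal/mol between the two chairs.
K = exp(ΔG/RT) with R = 1.987×10⁻³ kcal mol⁻¹ K⁻¹ and T = 400 K gives K ≈ 1.88.
Fraction in the lower-energy chair = K/(K+1) = 65.2%.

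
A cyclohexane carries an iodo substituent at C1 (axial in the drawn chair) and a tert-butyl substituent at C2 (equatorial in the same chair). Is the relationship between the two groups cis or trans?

cis

C1 and C2 have opposite parity, so their axial bonds point in opposite directions.
With opposite-parity carbons, two substituents on the same face are one axial and one equatorial; opposite faces give both axial or both equatorial.
Here the groups are axial/equatorial → same face → cis.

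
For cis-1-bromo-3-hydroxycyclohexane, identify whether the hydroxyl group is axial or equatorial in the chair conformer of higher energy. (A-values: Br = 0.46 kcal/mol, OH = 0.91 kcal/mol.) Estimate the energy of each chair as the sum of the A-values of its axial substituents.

axial

C1 and C3 have the same parity, so for the cis isomer the two substituents are e,e in one chair and a,a in the other.
Chair I (bromo axial, hydroxyl axial): E = 1.37 kcal/mol.
Chair II (bromo equatorial, hydroxyl equatorial): E = 0.00 kcal/mol.
Chair I is the less stable (higher-energy) conformer, and in that chair the hydroxyl group is axial.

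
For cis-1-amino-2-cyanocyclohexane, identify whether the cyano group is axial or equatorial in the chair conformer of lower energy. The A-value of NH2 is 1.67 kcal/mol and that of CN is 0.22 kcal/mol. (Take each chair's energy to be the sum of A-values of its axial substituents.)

axial

C1 and C2 have opposite parity, so for the cis isomer the two substituents are one axial and one equatorial in each chair.
Chair I (amino axial, cyano equatorial): E = 1.67 kcal/mol.
Chair II (amino equatorial, cyano axial): E = 0.22 kcal/mol.
Chair II is the more stable (lower-energy) conformer, and in that chair the cyano group is axial.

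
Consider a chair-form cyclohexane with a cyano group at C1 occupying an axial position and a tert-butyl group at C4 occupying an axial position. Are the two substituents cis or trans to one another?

C1 and C4 have opposite parity, so their axial bonds point in opposite directions.
With opposite-parity carbons, two substituents on the same face are one axial and one equatorial; opposite faces give both axial or both equatorial.
Here the groups are axial/axial → opposite face → trans.

trans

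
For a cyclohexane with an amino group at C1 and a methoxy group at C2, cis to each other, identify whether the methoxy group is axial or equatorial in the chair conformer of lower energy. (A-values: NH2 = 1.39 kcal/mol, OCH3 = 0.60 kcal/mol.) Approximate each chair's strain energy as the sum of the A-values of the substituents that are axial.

C1 and C2 have opposite parity, so for the cis isomer the two substituents are one axial and one equatorial in each chair.
Chair I (amino axial, methoxy equatorial): E = 1.39 kcal/mol.
Chair II (amino equatorial, methoxy axial): E = 0.60 kcal/mol.
Chair II is the more stable (lower-energy) conformer, and in that chair the methoxy group is axial.

axial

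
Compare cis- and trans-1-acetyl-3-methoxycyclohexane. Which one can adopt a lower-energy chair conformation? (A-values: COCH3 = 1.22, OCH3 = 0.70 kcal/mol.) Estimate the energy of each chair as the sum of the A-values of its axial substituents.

cis

At 1,3 positions (parity same): cis → (e,e or a,a); trans → (a,e or e,a).
Best chair for cis: E = 0.00 kcal/mol; best chair for trans: E = 0.70 kcal/mol.
The cis isomer is lower by 0.70 kcal/mol.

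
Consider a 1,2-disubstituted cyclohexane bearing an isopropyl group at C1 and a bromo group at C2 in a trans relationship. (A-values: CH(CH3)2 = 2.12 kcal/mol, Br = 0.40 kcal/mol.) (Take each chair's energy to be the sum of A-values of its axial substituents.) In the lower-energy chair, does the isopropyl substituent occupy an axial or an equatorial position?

C1 and C2 have opposite parity, so for the trans isomer the two substituents are e,e in one chair and a,a in the other.
Chair I (isopropyl axial, bromo axial): E = 2.52 kcal/mol.
Chair II (isopropyl equatorial, bromo equatorial): E = 0.00 kcal/mol.
Chair II is the more stable (lower-energy) conformer, and in that chair the isopropyl group is equatorial.

equatorial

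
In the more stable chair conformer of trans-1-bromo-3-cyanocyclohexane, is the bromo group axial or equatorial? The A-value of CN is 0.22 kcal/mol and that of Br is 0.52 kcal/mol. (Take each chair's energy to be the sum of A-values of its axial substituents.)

C1 and C3 have the same parity, so for the trans isomer the two substituents are one axial and one equatorial in each chair.
Chair I (cyano axial, bromo equatorial): E = 0.22 kcal/mol.
Chair II (cyano equatorial, bromo axial): E = 0.52 kcal/mol.
Chair I is the more stable (lower-energy) conformer, and in that chair the bromo group is equatorial.

equatorial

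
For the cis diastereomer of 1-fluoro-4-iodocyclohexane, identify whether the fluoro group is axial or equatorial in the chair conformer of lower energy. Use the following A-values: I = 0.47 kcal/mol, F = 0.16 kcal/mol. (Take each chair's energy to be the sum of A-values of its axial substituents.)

C1 and C4 have opposite parity, so for the cis isomer the two substituents are one axial and one equatorial in each chair.
Chair I (iodo axial, fluoro equatorial): E = 0.47 kcal/mol.
Chair II (iodo equatorial, fluoro axial): E = 0.16 kcal/mol.
Chair II is the more stable (lower-energy) conformer, and in that chair the fluoro group is axial.

axial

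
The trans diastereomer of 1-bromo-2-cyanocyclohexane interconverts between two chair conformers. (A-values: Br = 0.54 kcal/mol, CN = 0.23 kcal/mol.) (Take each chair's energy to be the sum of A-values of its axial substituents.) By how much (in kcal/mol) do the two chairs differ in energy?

0.77 kcal/mol

C1 and C2 have opposite parity, so for the trans isomer the two substituents are e,e in one chair and a,a in the other.
Chair I (bromo axial, cyano axial): E = 0.77 kcal/mol.
Chair II (bromo equatorial, cyano equatorial): E = 0.00 kcal/mol.
ΔE = 0.77 − 0.00 = 0.77 kcal/mol; chair II is more stable.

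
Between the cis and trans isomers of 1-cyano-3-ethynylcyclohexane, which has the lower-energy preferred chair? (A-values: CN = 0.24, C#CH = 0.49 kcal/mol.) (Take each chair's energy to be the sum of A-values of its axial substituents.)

At 1,3 positions (parity same): cis → (e,e or a,a); trans → (a,e or e,a).
Best chair for cis: E = 0.00 kcal/mol; best chair for trans: E = 0.24 kcal/mol.
The cis isomer is lower by 0.24 kcal/mol.

cis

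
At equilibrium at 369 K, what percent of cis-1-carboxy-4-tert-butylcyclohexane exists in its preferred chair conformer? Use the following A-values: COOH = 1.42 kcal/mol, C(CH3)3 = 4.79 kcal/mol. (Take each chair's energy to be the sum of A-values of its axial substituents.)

C1 and C4 have opposite parity, so for the cis isomer the two substituents are one axial and one equatorial in each chair.
Chair I (carboxyl axial, tert-butyl equatorial): E = 1.42 kcal/mol; chair II (carboxyl equatorial, tert-butyl axial): E = 4.79 kcal/mol.
ΔG = 3.37 kcal/mol between the two chairs.
K = exp(ΔG/RT) with R = 1.987×10⁻³ kcal mol⁻¹ K⁻¹ and T = 369 K gives K ≈ 99.1.
Fraction in the lower-energy chair = K/(K+1) = 99.0%.

99.0%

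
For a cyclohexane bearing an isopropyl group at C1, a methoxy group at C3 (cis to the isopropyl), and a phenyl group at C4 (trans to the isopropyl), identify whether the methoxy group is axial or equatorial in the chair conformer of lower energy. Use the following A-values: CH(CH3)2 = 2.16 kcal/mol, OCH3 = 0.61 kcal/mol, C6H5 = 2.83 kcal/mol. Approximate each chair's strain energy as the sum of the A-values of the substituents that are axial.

equatorial

Chair I (isopropyl axial, methoxy axial, phenyl axial): E = 5.60 kcal/mol.
Chair II (isopropyl equatorial, methoxy equatorial, phenyl equatorial): E = 0.00 kcal/mol.
Chair II is the more stable (lower-energy) conformer, and in that chair the methoxy group is equatorial.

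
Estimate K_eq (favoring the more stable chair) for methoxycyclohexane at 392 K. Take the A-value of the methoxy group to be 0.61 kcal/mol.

One chair has the methoxy group axial (E = 0.61 kcal/mol) and the other has it equatorial (E = 0).
ΔG = 0.61 kcal/mol between the two chairs.
K = exp(ΔG/RT) with R = 1.987×10⁻³ kcal mol⁻¹ K⁻¹ and T = 392 K gives K ≈ 2.19.

K ≈ 2.19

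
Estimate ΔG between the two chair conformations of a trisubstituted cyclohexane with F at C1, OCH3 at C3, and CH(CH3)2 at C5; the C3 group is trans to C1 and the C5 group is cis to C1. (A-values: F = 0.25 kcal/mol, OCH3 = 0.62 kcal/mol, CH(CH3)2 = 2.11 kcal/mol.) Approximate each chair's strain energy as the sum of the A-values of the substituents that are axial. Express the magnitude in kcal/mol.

1.74 kcal/mol

Chair I (fluoro axial, methoxy equatorial, isopropyl axial): E = 2.36 kcal/mol.
Chair II (fluoro equatorial, methoxy axial, isopropyl equatorial): E = 0.62 kcal/mol.
ΔE = 2.36 − 0.62 = 1.74 kcal/mol; chair II is more stable.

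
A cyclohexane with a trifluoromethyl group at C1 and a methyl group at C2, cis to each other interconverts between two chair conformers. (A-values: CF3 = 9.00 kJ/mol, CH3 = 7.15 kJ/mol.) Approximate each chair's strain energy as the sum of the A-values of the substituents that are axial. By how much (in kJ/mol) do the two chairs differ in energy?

C1 and C2 have opposite parity, so for the cis isomer the two substituents are one axial and one equatorial in each chair.
Chair I (trifluoromethyl axial, methyl equatorial): E = 9.00 kJ/mol.
Chair II (trifluoromethyl equatorial, methyl axial): E = 7.15 kJ/mol.
ΔE = 9.00 − 7.15 = 1.85 kJ/mol; chair II is more stable.

1.85 kJ/mol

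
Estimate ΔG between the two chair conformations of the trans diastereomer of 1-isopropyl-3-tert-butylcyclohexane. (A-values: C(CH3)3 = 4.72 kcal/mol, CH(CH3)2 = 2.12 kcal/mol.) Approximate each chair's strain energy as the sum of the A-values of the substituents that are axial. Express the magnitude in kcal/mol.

C1 and C3 have the same parity, so for the trans isomer the two substituents are one axial and one equatorial in each chair.
Chair I (tert-butyl axial, isopropyl equatorial): E = 4.72 kcal/mol.
Chair II (tert-butyl equatorial, isopropyl axial): E = 2.12 kcal/mol.
ΔE = 4.72 − 2.12 = 2.60 kcal/mol; chair II is more stable.

2.60 kcal/mol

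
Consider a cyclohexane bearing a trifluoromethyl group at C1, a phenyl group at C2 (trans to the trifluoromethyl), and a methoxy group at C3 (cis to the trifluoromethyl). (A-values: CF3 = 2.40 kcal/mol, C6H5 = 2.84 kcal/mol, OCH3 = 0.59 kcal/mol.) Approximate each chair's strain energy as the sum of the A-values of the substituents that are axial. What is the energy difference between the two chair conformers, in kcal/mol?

5.83 kcal/mol

Chair I (trifluoromethyl axial, phenyl axial, methoxy axial): E = 5.83 kcal/mol.
Chair II (trifluoromethyl equatorial, phenyl equatorial, methoxy equatorial): E = 0.00 kcal/mol.
ΔE = 5.83 − 0.00 = 5.83 kcal/mol; chair II is more stable.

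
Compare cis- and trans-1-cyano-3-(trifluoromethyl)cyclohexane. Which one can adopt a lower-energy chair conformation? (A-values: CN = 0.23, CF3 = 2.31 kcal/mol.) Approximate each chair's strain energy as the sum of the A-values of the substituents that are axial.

cis

At 1,3 positions (parity same): cis → (e,e or a,a); trans → (a,e or e,a).
Best chair for cis: E = 0.00 kcal/mol; best chair for trans: E = 0.23 kcal/mol.
The cis isomer is lower by 0.23 kcal/mol.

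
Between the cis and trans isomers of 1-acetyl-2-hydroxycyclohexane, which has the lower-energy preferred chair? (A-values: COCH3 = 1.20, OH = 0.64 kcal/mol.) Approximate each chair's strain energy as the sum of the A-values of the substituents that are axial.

trans

At 1,2 positions (parity opposite): cis → (a,e or e,a); trans → (e,e or a,a).
Best chair for cis: E = 0.64 kcal/mol; best chair for trans: E = 0.00 kcal/mol.
The trans isomer is lower by 0.64 kcal/mol.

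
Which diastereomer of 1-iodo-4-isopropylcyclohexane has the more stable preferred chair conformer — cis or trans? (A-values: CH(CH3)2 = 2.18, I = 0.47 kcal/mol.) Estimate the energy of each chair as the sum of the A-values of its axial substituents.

trans

At 1,4 positions (parity opposite): cis → (a,e or e,a); trans → (e,e or a,a).
Best chair for cis: E = 0.47 kcal/mol; best chair for trans: E = 0.00 kcal/mol.
The trans isomer is lower by 0.47 kcal/mol.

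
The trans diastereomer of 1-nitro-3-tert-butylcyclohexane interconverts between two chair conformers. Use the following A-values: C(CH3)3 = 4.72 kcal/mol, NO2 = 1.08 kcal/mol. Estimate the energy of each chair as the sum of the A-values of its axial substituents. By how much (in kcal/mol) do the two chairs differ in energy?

3.64 kcal/mol

C1 and C3 have the same parity, so for the trans isomer the two substituents are one axial and one equatorial in each chair.
Chair I (tert-butyl axial, nitro equatorial): E = 4.72 kcal/mol.
Chair II (tert-butyl equatorial, nitro axial): E = 1.08 kcal/mol.
ΔE = 4.72 − 1.08 = 3.64 kcal/mol; chair II is more stable.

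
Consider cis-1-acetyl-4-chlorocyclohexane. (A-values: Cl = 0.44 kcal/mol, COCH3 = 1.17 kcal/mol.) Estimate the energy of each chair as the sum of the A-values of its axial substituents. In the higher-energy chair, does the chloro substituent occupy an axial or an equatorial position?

equatorial

C1 and C4 have opposite parity, so for the cis isomer the two substituents are one axial and one equatorial in each chair.
Chair I (chloro axial, acetyl equatorial): E = 0.44 kcal/mol.
Chair II (chloro equatorial, acetyl axial): E = 1.17 kcal/mol.
Chair II is the less stable (higher-energy) conformer, and in that chair the chloro group is equatorial.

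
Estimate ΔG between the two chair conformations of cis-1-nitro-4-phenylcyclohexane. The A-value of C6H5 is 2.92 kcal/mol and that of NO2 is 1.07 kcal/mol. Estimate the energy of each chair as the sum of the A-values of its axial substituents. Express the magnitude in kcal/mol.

C1 and C4 have opposite parity, so for the cis isomer the two substituents are one axial and one equatorial in each chair.
Chair I (phenyl axial, nitro equatorial): E = 2.92 kcal/mol.
Chair II (phenyl equatorial, nitro axial): E = 1.07 kcal/mol.
ΔE = 2.92 − 1.07 = 1.85 kcal/mol; chair II is more stable.

1.85 kcal/mol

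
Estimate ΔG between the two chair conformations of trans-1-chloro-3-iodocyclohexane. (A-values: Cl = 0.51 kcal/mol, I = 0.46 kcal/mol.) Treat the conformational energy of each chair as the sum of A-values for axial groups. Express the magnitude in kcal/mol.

C1 and C3 have the same parity, so for the trans isomer the two substituents are one axial and one equatorial in each chair.
Chair I (chloro axial, iodo equatorial): E = 0.51 kcal/mol.
Chair II (chloro equatorial, iodo axial): E = 0.46 kcal/mol.
ΔE = 0.51 − 0.46 = 0.05 kcal/mol; chair II is more stable.

0.05 kcal/mol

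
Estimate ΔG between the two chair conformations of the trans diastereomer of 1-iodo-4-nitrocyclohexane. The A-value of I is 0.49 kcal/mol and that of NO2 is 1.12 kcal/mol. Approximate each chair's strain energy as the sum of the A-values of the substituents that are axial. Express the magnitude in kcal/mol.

1.61 kcal/mol

C1 and C4 have opposite parity, so for the trans isomer the two substituents are e,e in one chair and a,a in the other.
Chair I (iodo axial, nitro axial): E = 1.61 kcal/mol.
Chair II (iodo equatorial, nitro equatorial): E = 0.00 kcal/mol.
ΔE = 1.61 − 0.00 = 1.61 kcal/mol; chair II is more stable.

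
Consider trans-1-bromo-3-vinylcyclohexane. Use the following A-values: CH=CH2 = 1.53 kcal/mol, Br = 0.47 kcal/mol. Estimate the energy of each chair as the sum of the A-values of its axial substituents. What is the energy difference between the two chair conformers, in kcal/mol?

C1 and C3 have the same parity, so for the trans isomer the two substituents are one axial and one equatorial in each chair.
Chair I (vinyl axial, bromo equatorial): E = 1.53 kcal/mol.
Chair II (vinyl equatorial, bromo axial): E = 0.47 kcal/mol.
ΔE = 1.53 − 0.47 = 1.06 kcal/mol; chair II is more stable.

1.06 kcal/mol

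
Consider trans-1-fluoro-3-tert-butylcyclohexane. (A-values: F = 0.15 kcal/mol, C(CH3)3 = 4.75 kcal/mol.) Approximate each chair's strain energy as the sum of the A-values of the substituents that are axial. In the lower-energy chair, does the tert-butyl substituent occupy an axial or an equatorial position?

C1 and C3 have the same parity, so for the trans isomer the two substituents are one axial and one equatorial in each chair.
Chair I (fluoro axial, tert-butyl equatorial): E = 0.15 kcal/mol.
Chair II (fluoro equatorial, tert-butyl axial): E = 4.75 kcal/mol.
Chair I is the more stable (lower-energy) conformer, and in that chair the tert-butyl group is equatorial.

equatorial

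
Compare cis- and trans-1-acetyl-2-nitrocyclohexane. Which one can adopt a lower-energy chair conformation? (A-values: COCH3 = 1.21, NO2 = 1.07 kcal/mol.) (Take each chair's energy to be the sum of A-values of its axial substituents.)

At 1,2 positions (parity opposite): cis → (a,e or e,a); trans → (e,e or a,a).
Best chair for cis: E = 1.07 kcal/mol; best chair for trans: E = 0.00 kcal/mol.
The trans isomer is lower by 1.07 kcal/mol.

trans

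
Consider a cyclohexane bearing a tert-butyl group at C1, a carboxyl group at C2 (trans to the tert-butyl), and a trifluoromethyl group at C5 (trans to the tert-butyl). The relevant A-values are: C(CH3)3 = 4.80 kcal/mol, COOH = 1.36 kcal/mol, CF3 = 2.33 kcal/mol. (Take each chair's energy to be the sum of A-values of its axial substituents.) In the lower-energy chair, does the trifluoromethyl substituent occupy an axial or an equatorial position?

Chair I (tert-butyl axial, carboxyl axial, trifluoromethyl equatorial): E = 6.16 kcal/mol.
Chair II (tert-butyl equatorial, carboxyl equatorial, trifluoromethyl axial): E = 2.33 kcal/mol.
Chair II is the more stable (lower-energy) conformer, and in that chair the trifluoromethyl group is axial.

axial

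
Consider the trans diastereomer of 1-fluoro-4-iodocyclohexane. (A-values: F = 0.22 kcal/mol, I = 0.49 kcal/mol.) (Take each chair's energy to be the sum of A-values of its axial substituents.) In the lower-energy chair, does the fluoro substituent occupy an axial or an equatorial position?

equatorial

C1 and C4 have opposite parity, so for the trans isomer the two substituents are e,e in one chair and a,a in the other.
Chair I (fluoro axial, iodo axial): E = 0.71 kcal/mol.
Chair II (fluoro equatorial, iodo equatorial): E = 0.00 kcal/mol.
Chair II is the more stable (lower-energy) conformer, and in that chair the fluoro group is equatorial.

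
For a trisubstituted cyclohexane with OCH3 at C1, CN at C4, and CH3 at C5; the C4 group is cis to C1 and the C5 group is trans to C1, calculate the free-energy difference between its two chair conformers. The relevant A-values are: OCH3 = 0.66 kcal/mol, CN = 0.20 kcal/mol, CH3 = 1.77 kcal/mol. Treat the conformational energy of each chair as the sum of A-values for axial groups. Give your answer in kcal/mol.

Chair I (methoxy axial, cyano equatorial, methyl equatorial): E = 0.66 kcal/mol.
Chair II (methoxy equatorial, cyano axial, methyl axial): E = 1.97 kcal/mol.
ΔE = 1.97 − 0.66 = 1.31 kcal/mol; chair I is more stable.

1.31 kcal/mol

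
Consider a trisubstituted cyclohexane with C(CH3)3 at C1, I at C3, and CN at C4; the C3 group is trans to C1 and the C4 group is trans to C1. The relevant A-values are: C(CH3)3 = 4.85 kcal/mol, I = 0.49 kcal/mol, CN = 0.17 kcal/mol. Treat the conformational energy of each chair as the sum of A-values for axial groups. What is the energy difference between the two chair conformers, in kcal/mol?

Chair I (tert-butyl axial, iodo equatorial, cyano axial): E = 5.02 kcal/mol.
Chair II (tert-butyl equatorial, iodo axial, cyano equatorial): E = 0.49 kcal/mol.
ΔE = 5.02 − 0.49 = 4.53 kcal/mol; chair II is more stable.

4.53 kcal/mol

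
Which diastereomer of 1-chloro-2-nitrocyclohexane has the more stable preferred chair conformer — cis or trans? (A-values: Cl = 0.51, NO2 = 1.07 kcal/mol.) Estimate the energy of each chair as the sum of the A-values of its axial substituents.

trans

At 1,2 positions (parity opposite): cis → (a,e or e,a); trans → (e,e or a,a).
Best chair for cis: E = 0.51 kcal/mol; best chair for trans: E = 0.00 kcal/mol.
The trans isomer is lower by 0.51 kcal/mol.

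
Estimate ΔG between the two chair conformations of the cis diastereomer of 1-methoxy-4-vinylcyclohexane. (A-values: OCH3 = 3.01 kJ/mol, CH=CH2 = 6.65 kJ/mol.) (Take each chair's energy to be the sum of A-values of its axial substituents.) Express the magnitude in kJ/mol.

C1 and C4 have opposite parity, so for the cis isomer the two substituents are one axial and one equatorial in each chair.
Chair I (methoxy axial, vinyl equatorial): E = 3.01 kJ/mol.
Chair II (methoxy equatorial, vinyl axial): E = 6.65 kJ/mol.
ΔE = 6.65 − 3.01 = 3.64 kJ/mol; chair I is more stable.

3.64 kJ/mol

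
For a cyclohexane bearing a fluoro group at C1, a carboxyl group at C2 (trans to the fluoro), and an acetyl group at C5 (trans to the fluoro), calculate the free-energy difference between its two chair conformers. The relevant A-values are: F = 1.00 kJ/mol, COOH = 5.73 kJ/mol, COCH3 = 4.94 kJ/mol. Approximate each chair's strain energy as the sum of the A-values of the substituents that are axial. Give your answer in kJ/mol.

Chair I (fluoro axial, carboxyl axial, acetyl equatorial): E = 6.73 kJ/mol.
Chair II (fluoro equatorial, carboxyl equatorial, acetyl axial): E = 4.94 kJ/mol.
ΔE = 6.73 − 4.94 = 1.79 kJ/mol; chair II is more stable.

1.79 kJ/mol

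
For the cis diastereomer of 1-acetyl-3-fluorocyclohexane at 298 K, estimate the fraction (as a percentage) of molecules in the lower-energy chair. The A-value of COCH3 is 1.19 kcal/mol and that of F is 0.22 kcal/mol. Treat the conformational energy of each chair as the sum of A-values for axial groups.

C1 and C3 have the same parity, so for the cis isomer the two substituents are e,e in one chair and a,a in the other.
Chair I (acetyl axial, fluoro axial): E = 1.41 kcal/mol; chair II (acetyl equatorial, fluoro equatorial): E = 0.00 kcal/mol.
ΔG = 1.41 kcal/mol between the two chairs.
K = exp(ΔG/RT) with R = 1.987×10⁻³ kcal mol⁻¹ K⁻¹ and T = 298 K gives K ≈ 10.8.
Fraction in the lower-energy chair = K/(K+1) = 91.5%.

91.5%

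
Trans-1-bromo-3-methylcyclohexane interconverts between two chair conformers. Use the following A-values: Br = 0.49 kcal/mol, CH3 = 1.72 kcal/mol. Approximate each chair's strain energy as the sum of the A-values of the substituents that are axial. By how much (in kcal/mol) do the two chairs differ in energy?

1.23 kcal/mol

C1 and C3 have the same parity, so for the trans isomer the two substituents are one axial and one equatorial in each chair.
Chair I (bromo axial, methyl equatorial): E = 0.49 kcal/mol.
Chair II (bromo equatorial, methyl axial): E = 1.72 kcal/mol.
ΔE = 1.72 − 0.49 = 1.23 kcal/mol; chair I is more stable.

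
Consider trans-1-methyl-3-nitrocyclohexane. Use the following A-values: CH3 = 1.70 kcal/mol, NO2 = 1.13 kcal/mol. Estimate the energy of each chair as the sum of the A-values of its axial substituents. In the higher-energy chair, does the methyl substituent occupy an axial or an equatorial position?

C1 and C3 have the same parity, so for the trans isomer the two substituents are one axial and one equatorial in each chair.
Chair I (methyl axial, nitro equatorial): E = 1.70 kcal/mol.
Chair II (methyl equatorial, nitro axial): E = 1.13 kcal/mol.
Chair I is the less stable (higher-energy) conformer, and in that chair the methyl group is axial.

axial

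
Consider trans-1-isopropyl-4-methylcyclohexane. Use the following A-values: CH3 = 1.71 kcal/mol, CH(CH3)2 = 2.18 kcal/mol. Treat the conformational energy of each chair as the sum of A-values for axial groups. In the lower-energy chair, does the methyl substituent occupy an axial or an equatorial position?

equatorial

C1 and C4 have opposite parity, so for the trans isomer the two substituents are e,e in one chair and a,a in the other.
Chair I (methyl axial, isopropyl axial): E = 3.89 kcal/mol.
Chair II (methyl equatorial, isopropyl equatorial): E = 0.00 kcal/mol.
Chair II is the more stable (lower-energy) conformer, and in that chair the methyl group is equatorial.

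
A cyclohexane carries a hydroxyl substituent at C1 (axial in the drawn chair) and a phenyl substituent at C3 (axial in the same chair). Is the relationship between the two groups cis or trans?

C1 and C3 have the same parity, so their axial bonds point in the same direction.
With same-parity carbons, two substituents on the same face are both axial or both equatorial; opposite faces give one of each.
Here the groups are axial/axial → same face → cis.

cis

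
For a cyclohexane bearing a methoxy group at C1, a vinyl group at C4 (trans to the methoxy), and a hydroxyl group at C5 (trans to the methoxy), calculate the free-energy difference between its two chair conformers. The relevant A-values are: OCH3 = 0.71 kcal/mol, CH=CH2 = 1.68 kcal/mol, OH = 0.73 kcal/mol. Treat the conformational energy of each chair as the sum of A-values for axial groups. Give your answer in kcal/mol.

1.66 kcal/mol

Chair I (methoxy axial, vinyl axial, hydroxyl equatorial): E = 2.39 kcal/mol.
Chair II (methoxy equatorial, vinyl equatorial, hydroxyl axial): E = 0.73 kcal/mol.
ΔE = 2.39 − 0.73 = 1.66 kcal/mol; chair II is more stable.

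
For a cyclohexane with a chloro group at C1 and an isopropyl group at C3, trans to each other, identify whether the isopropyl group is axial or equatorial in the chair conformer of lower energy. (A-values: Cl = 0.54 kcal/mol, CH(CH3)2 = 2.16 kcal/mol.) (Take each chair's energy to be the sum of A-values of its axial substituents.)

C1 and C3 have the same parity, so for the trans isomer the two substituents are one axial and one equatorial in each chair.
Chair I (chloro axial, isopropyl equatorial): E = 0.54 kcal/mol.
Chair II (chloro equatorial, isopropyl axial): E = 2.16 kcal/mol.
Chair I is the more stable (lower-energy) conformer, and in that chair the isopropyl group is equatorial.

equatorial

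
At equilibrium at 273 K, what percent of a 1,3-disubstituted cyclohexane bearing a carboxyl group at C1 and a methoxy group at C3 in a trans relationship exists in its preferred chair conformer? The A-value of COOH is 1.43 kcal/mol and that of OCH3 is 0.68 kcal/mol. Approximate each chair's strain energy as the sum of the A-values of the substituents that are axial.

79.9%

C1 and C3 have the same parity, so for the trans isomer the two substituents are one axial and one equatorial in each chair.
Chair I (carboxyl axial, methoxy equatorial): E = 1.43 kcal/mol; chair II (carboxyl equatorial, methoxy axial): E = 0.68 kcal/mol.
ΔG = 0.75 kcal/mol between the two chairs.
K = exp(ΔG/RT) with R = 1.987×10⁻³ kcal mol⁻¹ K⁻¹ and T = 273 K gives K ≈ 3.99.
Fraction in the lower-energy chair = K/(K+1) = 79.9%.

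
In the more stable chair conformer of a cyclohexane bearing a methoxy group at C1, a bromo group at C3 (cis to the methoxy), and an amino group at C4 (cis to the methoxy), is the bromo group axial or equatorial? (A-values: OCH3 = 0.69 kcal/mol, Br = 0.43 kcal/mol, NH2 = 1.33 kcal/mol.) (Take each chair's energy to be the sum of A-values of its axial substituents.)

axial

Chair I (methoxy axial, bromo axial, amino equatorial): E = 1.12 kcal/mol.
Chair II (methoxy equatorial, bromo equatorial, amino axial): E = 1.33 kcal/mol.
Chair I is the more stable (lower-energy) conformer, and in that chair the bromo group is axial.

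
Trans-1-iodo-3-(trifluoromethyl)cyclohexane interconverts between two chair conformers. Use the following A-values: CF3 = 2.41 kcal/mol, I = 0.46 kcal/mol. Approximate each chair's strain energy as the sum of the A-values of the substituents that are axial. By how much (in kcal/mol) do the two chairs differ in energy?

C1 and C3 have the same parity, so for the trans isomer the two substituents are one axial and one equatorial in each chair.
Chair I (trifluoromethyl axial, iodo equatorial): E = 2.41 kcal/mol.
Chair II (trifluoromethyl equatorial, iodo axial): E = 0.46 kcal/mol.
ΔE = 2.41 − 0.46 = 1.95 kcal/mol; chair II is more stable.

1.95 kcal/mol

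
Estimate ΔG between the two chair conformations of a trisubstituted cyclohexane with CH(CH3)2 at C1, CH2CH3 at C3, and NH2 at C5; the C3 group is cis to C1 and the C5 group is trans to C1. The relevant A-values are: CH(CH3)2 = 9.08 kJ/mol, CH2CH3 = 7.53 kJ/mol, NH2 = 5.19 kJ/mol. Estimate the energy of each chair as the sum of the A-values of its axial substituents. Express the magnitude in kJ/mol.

11.42 kJ/mol

Chair I (isopropyl axial, ethyl axial, amino equatorial): E = 16.61 kJ/mol.
Chair II (isopropyl equatorial, ethyl equatorial, amino axial): E = 5.19 kJ/mol.
ΔE = 16.61 − 5.19 = 11.42 kJ/mol; chair II is more stable.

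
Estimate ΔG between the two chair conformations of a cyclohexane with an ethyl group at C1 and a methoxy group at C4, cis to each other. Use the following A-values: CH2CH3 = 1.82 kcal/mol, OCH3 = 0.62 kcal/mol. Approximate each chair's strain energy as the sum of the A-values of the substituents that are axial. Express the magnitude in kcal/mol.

1.20 kcal/mol

C1 and C4 have opposite parity, so for the cis isomer the two substituents are one axial and one equatorial in each chair.
Chair I (ethyl axial, methoxy equatorial): E = 1.82 kcal/mol.
Chair II (ethyl equatorial, methoxy axial): E = 0.62 kcal/mol.
ΔE = 1.82 − 0.62 = 1.20 kcal/mol; chair II is more stable.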